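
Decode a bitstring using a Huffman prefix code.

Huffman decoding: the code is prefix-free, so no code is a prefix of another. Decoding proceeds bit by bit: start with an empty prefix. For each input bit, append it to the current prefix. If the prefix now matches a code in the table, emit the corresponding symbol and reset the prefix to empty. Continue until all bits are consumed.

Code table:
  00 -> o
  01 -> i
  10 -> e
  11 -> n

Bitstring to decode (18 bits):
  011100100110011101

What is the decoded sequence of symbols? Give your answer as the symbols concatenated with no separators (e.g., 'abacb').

Bit 0: prefix='0' (no match yet)
Bit 1: prefix='01' -> emit 'i', reset
Bit 2: prefix='1' (no match yet)
Bit 3: prefix='11' -> emit 'n', reset
Bit 4: prefix='0' (no match yet)
Bit 5: prefix='00' -> emit 'o', reset
Bit 6: prefix='1' (no match yet)
Bit 7: prefix='10' -> emit 'e', reset
Bit 8: prefix='0' (no match yet)
Bit 9: prefix='01' -> emit 'i', reset
Bit 10: prefix='1' (no match yet)
Bit 11: prefix='10' -> emit 'e', reset
Bit 12: prefix='0' (no match yet)
Bit 13: prefix='01' -> emit 'i', reset
Bit 14: prefix='1' (no match yet)
Bit 15: prefix='11' -> emit 'n', reset
Bit 16: prefix='0' (no match yet)
Bit 17: prefix='01' -> emit 'i', reset

Answer: inoeieini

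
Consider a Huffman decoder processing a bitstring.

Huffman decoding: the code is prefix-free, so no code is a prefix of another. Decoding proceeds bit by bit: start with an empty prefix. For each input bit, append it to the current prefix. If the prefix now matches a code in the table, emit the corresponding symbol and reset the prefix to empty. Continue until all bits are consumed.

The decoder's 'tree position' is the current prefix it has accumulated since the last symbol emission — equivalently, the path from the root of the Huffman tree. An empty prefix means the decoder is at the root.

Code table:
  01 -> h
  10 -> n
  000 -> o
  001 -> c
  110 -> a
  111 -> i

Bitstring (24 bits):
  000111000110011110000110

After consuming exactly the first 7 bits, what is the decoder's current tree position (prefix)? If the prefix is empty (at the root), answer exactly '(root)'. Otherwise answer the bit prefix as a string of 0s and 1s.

Answer: 0

Derivation:
Bit 0: prefix='0' (no match yet)
Bit 1: prefix='00' (no match yet)
Bit 2: prefix='000' -> emit 'o', reset
Bit 3: prefix='1' (no match yet)
Bit 4: prefix='11' (no match yet)
Bit 5: prefix='111' -> emit 'i', reset
Bit 6: prefix='0' (no match yet)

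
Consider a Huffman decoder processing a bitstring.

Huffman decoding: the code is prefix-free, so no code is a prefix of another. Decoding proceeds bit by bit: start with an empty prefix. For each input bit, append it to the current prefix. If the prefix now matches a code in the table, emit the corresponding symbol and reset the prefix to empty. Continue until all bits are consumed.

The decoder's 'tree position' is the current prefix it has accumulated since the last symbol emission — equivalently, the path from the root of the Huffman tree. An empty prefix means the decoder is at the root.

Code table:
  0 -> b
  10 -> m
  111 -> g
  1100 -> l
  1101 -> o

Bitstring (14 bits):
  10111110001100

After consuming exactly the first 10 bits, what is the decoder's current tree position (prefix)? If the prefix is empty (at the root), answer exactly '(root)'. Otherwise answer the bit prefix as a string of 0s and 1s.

Bit 0: prefix='1' (no match yet)
Bit 1: prefix='10' -> emit 'm', reset
Bit 2: prefix='1' (no match yet)
Bit 3: prefix='11' (no match yet)
Bit 4: prefix='111' -> emit 'g', reset
Bit 5: prefix='1' (no match yet)
Bit 6: prefix='11' (no match yet)
Bit 7: prefix='110' (no match yet)
Bit 8: prefix='1100' -> emit 'l', reset
Bit 9: prefix='0' -> emit 'b', reset

Answer: (root)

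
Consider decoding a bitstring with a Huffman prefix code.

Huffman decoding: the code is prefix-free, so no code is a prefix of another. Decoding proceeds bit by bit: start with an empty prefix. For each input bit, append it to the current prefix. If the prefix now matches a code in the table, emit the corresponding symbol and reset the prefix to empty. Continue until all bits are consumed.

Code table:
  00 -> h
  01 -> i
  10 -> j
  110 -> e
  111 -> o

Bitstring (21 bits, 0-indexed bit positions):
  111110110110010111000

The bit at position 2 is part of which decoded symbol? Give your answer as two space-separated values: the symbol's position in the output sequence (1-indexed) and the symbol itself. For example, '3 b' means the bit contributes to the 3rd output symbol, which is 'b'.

Bit 0: prefix='1' (no match yet)
Bit 1: prefix='11' (no match yet)
Bit 2: prefix='111' -> emit 'o', reset
Bit 3: prefix='1' (no match yet)
Bit 4: prefix='11' (no match yet)
Bit 5: prefix='110' -> emit 'e', reset
Bit 6: prefix='1' (no match yet)

Answer: 1 o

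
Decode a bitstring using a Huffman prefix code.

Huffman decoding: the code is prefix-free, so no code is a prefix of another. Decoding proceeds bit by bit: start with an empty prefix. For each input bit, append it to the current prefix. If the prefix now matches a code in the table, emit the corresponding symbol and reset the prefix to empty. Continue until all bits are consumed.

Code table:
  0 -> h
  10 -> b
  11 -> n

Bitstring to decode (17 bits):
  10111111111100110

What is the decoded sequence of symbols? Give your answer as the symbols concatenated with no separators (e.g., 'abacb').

Answer: bnnnnnhhnh

Derivation:
Bit 0: prefix='1' (no match yet)
Bit 1: prefix='10' -> emit 'b', reset
Bit 2: prefix='1' (no match yet)
Bit 3: prefix='11' -> emit 'n', reset
Bit 4: prefix='1' (no match yet)
Bit 5: prefix='11' -> emit 'n', reset
Bit 6: prefix='1' (no match yet)
Bit 7: prefix='11' -> emit 'n', reset
Bit 8: prefix='1' (no match yet)
Bit 9: prefix='11' -> emit 'n', reset
Bit 10: prefix='1' (no match yet)
Bit 11: prefix='11' -> emit 'n', reset
Bit 12: prefix='0' -> emit 'h', reset
Bit 13: prefix='0' -> emit 'h', reset
Bit 14: prefix='1' (no match yet)
Bit 15: prefix='11' -> emit 'n', reset
Bit 16: prefix='0' -> emit 'h', reset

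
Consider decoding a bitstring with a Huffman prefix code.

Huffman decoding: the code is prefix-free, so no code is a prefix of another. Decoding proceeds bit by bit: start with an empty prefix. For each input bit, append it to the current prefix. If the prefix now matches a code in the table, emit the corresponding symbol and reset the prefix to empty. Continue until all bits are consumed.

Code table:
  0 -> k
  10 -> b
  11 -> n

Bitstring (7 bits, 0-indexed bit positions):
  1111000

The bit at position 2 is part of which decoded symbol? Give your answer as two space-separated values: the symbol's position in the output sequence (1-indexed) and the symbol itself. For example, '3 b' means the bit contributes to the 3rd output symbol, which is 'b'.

Answer: 2 n

Derivation:
Bit 0: prefix='1' (no match yet)
Bit 1: prefix='11' -> emit 'n', reset
Bit 2: prefix='1' (no match yet)
Bit 3: prefix='11' -> emit 'n', reset
Bit 4: prefix='0' -> emit 'k', reset
Bit 5: prefix='0' -> emit 'k', reset
Bit 6: prefix='0' -> emit 'k', reset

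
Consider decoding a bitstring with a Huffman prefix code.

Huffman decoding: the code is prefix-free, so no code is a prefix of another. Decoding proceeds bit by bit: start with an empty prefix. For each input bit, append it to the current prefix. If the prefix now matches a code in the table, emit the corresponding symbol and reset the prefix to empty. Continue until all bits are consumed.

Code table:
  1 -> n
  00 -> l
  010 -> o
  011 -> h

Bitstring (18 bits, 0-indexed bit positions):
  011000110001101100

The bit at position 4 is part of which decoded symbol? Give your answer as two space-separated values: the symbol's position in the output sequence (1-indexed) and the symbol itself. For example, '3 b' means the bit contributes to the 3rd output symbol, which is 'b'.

Answer: 2 l

Derivation:
Bit 0: prefix='0' (no match yet)
Bit 1: prefix='01' (no match yet)
Bit 2: prefix='011' -> emit 'h', reset
Bit 3: prefix='0' (no match yet)
Bit 4: prefix='00' -> emit 'l', reset
Bit 5: prefix='0' (no match yet)
Bit 6: prefix='01' (no match yet)
Bit 7: prefix='011' -> emit 'h', reset
Bit 8: prefix='0' (no match yet)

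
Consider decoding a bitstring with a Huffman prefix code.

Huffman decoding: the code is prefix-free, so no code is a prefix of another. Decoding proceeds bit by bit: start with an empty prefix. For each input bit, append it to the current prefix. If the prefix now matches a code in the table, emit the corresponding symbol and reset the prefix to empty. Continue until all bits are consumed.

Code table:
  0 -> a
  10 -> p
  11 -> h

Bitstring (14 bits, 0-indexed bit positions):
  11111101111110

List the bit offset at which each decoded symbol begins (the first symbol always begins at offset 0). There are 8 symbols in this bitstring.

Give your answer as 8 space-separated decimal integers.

Bit 0: prefix='1' (no match yet)
Bit 1: prefix='11' -> emit 'h', reset
Bit 2: prefix='1' (no match yet)
Bit 3: prefix='11' -> emit 'h', reset
Bit 4: prefix='1' (no match yet)
Bit 5: prefix='11' -> emit 'h', reset
Bit 6: prefix='0' -> emit 'a', reset
Bit 7: prefix='1' (no match yet)
Bit 8: prefix='11' -> emit 'h', reset
Bit 9: prefix='1' (no match yet)
Bit 10: prefix='11' -> emit 'h', reset
Bit 11: prefix='1' (no match yet)
Bit 12: prefix='11' -> emit 'h', reset
Bit 13: prefix='0' -> emit 'a', reset

Answer: 0 2 4 6 7 9 11 13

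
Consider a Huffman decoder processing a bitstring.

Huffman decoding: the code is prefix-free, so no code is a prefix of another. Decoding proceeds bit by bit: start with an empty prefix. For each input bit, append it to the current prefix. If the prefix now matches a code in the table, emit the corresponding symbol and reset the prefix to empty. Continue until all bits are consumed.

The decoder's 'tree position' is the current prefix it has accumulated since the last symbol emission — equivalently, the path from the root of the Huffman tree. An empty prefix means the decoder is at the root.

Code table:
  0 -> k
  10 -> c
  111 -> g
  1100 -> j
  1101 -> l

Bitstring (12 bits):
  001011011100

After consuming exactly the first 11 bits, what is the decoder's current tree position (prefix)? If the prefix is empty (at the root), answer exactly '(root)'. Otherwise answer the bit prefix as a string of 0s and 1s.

Bit 0: prefix='0' -> emit 'k', reset
Bit 1: prefix='0' -> emit 'k', reset
Bit 2: prefix='1' (no match yet)
Bit 3: prefix='10' -> emit 'c', reset
Bit 4: prefix='1' (no match yet)
Bit 5: prefix='11' (no match yet)
Bit 6: prefix='110' (no match yet)
Bit 7: prefix='1101' -> emit 'l', reset
Bit 8: prefix='1' (no match yet)
Bit 9: prefix='11' (no match yet)
Bit 10: prefix='110' (no match yet)

Answer: 110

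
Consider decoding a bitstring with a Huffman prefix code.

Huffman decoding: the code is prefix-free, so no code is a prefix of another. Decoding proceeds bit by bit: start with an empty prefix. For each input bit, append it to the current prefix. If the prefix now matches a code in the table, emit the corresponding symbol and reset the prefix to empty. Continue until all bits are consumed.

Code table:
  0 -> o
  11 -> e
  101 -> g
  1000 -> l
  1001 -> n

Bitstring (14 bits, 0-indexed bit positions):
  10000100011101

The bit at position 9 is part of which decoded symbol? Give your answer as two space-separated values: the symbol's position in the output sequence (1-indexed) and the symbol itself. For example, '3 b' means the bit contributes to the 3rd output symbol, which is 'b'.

Answer: 4 e

Derivation:
Bit 0: prefix='1' (no match yet)
Bit 1: prefix='10' (no match yet)
Bit 2: prefix='100' (no match yet)
Bit 3: prefix='1000' -> emit 'l', reset
Bit 4: prefix='0' -> emit 'o', reset
Bit 5: prefix='1' (no match yet)
Bit 6: prefix='10' (no match yet)
Bit 7: prefix='100' (no match yet)
Bit 8: prefix='1000' -> emit 'l', reset
Bit 9: prefix='1' (no match yet)
Bit 10: prefix='11' -> emit 'e', reset
Bit 11: prefix='1' (no match yet)
Bit 12: prefix='10' (no match yet)
Bit 13: prefix='101' -> emit 'g', reset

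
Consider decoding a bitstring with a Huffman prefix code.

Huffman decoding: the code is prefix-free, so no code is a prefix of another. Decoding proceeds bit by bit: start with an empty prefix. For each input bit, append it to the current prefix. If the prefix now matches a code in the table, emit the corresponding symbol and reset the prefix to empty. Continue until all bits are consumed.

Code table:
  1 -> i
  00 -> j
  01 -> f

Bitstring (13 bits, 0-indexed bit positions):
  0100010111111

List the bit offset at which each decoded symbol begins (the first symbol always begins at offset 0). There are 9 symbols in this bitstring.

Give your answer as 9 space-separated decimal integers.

Answer: 0 2 4 6 8 9 10 11 12

Derivation:
Bit 0: prefix='0' (no match yet)
Bit 1: prefix='01' -> emit 'f', reset
Bit 2: prefix='0' (no match yet)
Bit 3: prefix='00' -> emit 'j', reset
Bit 4: prefix='0' (no match yet)
Bit 5: prefix='01' -> emit 'f', reset
Bit 6: prefix='0' (no match yet)
Bit 7: prefix='01' -> emit 'f', reset
Bit 8: prefix='1' -> emit 'i', reset
Bit 9: prefix='1' -> emit 'i', reset
Bit 10: prefix='1' -> emit 'i', reset
Bit 11: prefix='1' -> emit 'i', reset
Bit 12: prefix='1' -> emit 'i', reset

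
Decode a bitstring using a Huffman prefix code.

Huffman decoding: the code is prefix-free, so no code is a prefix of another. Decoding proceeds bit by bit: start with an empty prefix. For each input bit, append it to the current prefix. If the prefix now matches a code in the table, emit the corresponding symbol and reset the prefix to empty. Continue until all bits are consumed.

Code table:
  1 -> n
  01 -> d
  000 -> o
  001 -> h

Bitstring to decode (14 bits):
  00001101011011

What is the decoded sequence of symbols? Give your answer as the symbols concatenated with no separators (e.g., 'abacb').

Bit 0: prefix='0' (no match yet)
Bit 1: prefix='00' (no match yet)
Bit 2: prefix='000' -> emit 'o', reset
Bit 3: prefix='0' (no match yet)
Bit 4: prefix='01' -> emit 'd', reset
Bit 5: prefix='1' -> emit 'n', reset
Bit 6: prefix='0' (no match yet)
Bit 7: prefix='01' -> emit 'd', reset
Bit 8: prefix='0' (no match yet)
Bit 9: prefix='01' -> emit 'd', reset
Bit 10: prefix='1' -> emit 'n', reset
Bit 11: prefix='0' (no match yet)
Bit 12: prefix='01' -> emit 'd', reset
Bit 13: prefix='1' -> emit 'n', reset

Answer: odnddndn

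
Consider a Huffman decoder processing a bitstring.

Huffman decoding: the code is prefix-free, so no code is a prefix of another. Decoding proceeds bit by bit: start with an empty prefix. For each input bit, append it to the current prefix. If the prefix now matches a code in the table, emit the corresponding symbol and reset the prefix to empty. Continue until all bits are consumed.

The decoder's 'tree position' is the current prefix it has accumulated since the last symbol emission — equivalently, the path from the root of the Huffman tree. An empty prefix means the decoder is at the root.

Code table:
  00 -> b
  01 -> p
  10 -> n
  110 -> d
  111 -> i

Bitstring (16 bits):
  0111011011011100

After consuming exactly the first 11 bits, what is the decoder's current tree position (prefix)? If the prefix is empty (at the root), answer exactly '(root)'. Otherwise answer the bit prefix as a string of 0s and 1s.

Bit 0: prefix='0' (no match yet)
Bit 1: prefix='01' -> emit 'p', reset
Bit 2: prefix='1' (no match yet)
Bit 3: prefix='11' (no match yet)
Bit 4: prefix='110' -> emit 'd', reset
Bit 5: prefix='1' (no match yet)
Bit 6: prefix='11' (no match yet)
Bit 7: prefix='110' -> emit 'd', reset
Bit 8: prefix='1' (no match yet)
Bit 9: prefix='11' (no match yet)
Bit 10: prefix='110' -> emit 'd', reset

Answer: (root)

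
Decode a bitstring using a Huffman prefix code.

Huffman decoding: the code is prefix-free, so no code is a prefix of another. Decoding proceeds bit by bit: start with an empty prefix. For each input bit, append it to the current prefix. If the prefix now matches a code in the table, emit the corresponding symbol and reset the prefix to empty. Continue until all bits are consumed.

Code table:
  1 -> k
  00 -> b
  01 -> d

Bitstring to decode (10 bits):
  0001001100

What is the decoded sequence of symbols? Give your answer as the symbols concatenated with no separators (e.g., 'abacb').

Answer: bdbkkb

Derivation:
Bit 0: prefix='0' (no match yet)
Bit 1: prefix='00' -> emit 'b', reset
Bit 2: prefix='0' (no match yet)
Bit 3: prefix='01' -> emit 'd', reset
Bit 4: prefix='0' (no match yet)
Bit 5: prefix='00' -> emit 'b', reset
Bit 6: prefix='1' -> emit 'k', reset
Bit 7: prefix='1' -> emit 'k', reset
Bit 8: prefix='0' (no match yet)
Bit 9: prefix='00' -> emit 'b', reset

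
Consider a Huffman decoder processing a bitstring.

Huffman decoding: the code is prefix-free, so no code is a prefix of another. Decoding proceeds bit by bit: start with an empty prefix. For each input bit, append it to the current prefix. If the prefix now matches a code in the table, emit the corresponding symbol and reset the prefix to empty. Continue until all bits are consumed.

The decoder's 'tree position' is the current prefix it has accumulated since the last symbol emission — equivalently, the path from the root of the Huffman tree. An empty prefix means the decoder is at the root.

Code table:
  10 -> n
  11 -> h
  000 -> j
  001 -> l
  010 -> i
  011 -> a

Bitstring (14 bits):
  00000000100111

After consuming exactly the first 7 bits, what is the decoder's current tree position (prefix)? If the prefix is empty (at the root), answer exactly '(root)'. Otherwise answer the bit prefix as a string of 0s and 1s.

Answer: 0

Derivation:
Bit 0: prefix='0' (no match yet)
Bit 1: prefix='00' (no match yet)
Bit 2: prefix='000' -> emit 'j', reset
Bit 3: prefix='0' (no match yet)
Bit 4: prefix='00' (no match yet)
Bit 5: prefix='000' -> emit 'j', reset
Bit 6: prefix='0' (no match yet)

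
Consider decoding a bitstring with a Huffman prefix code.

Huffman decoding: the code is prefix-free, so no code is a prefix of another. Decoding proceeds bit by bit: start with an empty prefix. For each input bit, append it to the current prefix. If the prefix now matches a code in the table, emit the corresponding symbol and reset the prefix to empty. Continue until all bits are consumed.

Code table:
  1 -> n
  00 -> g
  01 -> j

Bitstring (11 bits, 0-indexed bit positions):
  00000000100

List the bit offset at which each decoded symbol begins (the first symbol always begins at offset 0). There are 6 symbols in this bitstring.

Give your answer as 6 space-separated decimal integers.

Answer: 0 2 4 6 8 9

Derivation:
Bit 0: prefix='0' (no match yet)
Bit 1: prefix='00' -> emit 'g', reset
Bit 2: prefix='0' (no match yet)
Bit 3: prefix='00' -> emit 'g', reset
Bit 4: prefix='0' (no match yet)
Bit 5: prefix='00' -> emit 'g', reset
Bit 6: prefix='0' (no match yet)
Bit 7: prefix='00' -> emit 'g', reset
Bit 8: prefix='1' -> emit 'n', reset
Bit 9: prefix='0' (no match yet)
Bit 10: prefix='00' -> emit 'g', reset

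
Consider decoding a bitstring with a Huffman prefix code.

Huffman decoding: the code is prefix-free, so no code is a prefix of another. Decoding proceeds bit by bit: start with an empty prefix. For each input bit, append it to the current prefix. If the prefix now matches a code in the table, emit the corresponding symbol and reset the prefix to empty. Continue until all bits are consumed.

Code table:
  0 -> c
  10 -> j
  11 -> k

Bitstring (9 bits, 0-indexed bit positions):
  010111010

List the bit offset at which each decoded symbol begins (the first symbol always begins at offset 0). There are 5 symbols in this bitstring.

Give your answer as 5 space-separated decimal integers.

Bit 0: prefix='0' -> emit 'c', reset
Bit 1: prefix='1' (no match yet)
Bit 2: prefix='10' -> emit 'j', reset
Bit 3: prefix='1' (no match yet)
Bit 4: prefix='11' -> emit 'k', reset
Bit 5: prefix='1' (no match yet)
Bit 6: prefix='10' -> emit 'j', reset
Bit 7: prefix='1' (no match yet)
Bit 8: prefix='10' -> emit 'j', reset

Answer: 0 1 3 5 7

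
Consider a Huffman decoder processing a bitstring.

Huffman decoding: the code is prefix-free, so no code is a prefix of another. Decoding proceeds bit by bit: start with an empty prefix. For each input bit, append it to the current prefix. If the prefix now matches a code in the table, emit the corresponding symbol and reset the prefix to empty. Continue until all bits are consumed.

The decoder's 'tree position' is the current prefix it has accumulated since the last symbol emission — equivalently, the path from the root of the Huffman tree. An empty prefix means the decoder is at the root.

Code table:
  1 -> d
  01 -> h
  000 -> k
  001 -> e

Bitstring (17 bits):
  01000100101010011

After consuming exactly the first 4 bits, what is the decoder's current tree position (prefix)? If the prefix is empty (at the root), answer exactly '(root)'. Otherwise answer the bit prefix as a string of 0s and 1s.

Bit 0: prefix='0' (no match yet)
Bit 1: prefix='01' -> emit 'h', reset
Bit 2: prefix='0' (no match yet)
Bit 3: prefix='00' (no match yet)

Answer: 00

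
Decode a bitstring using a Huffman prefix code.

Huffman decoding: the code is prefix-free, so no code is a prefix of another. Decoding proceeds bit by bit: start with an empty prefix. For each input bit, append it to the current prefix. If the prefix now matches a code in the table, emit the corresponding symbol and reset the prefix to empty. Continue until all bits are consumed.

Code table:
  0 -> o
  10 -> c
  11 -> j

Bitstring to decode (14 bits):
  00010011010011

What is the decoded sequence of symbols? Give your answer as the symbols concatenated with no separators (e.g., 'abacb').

Answer: ooocojocoj

Derivation:
Bit 0: prefix='0' -> emit 'o', reset
Bit 1: prefix='0' -> emit 'o', reset
Bit 2: prefix='0' -> emit 'o', reset
Bit 3: prefix='1' (no match yet)
Bit 4: prefix='10' -> emit 'c', reset
Bit 5: prefix='0' -> emit 'o', reset
Bit 6: prefix='1' (no match yet)
Bit 7: prefix='11' -> emit 'j', reset
Bit 8: prefix='0' -> emit 'o', reset
Bit 9: prefix='1' (no match yet)
Bit 10: prefix='10' -> emit 'c', reset
Bit 11: prefix='0' -> emit 'o', reset
Bit 12: prefix='1' (no match yet)
Bit 13: prefix='11' -> emit 'j', reset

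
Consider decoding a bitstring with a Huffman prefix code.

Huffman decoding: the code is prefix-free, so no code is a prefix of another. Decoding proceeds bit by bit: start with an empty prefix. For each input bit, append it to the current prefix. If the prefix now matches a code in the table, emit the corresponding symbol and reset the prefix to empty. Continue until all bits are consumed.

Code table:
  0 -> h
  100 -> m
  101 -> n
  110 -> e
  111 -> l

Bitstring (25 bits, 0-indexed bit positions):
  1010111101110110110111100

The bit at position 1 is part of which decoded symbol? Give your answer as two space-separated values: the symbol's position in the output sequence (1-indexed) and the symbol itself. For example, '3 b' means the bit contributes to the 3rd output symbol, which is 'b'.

Bit 0: prefix='1' (no match yet)
Bit 1: prefix='10' (no match yet)
Bit 2: prefix='101' -> emit 'n', reset
Bit 3: prefix='0' -> emit 'h', reset
Bit 4: prefix='1' (no match yet)
Bit 5: prefix='11' (no match yet)

Answer: 1 n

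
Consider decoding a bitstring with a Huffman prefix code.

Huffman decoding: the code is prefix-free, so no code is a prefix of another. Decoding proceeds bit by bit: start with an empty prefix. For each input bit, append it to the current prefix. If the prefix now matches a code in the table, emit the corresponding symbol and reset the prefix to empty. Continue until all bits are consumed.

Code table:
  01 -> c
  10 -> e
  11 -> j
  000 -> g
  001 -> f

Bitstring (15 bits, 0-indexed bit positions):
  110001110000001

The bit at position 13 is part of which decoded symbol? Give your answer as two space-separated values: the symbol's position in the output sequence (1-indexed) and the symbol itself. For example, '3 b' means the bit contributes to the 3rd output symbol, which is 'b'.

Answer: 6 f

Derivation:
Bit 0: prefix='1' (no match yet)
Bit 1: prefix='11' -> emit 'j', reset
Bit 2: prefix='0' (no match yet)
Bit 3: prefix='00' (no match yet)
Bit 4: prefix='000' -> emit 'g', reset
Bit 5: prefix='1' (no match yet)
Bit 6: prefix='11' -> emit 'j', reset
Bit 7: prefix='1' (no match yet)
Bit 8: prefix='10' -> emit 'e', reset
Bit 9: prefix='0' (no match yet)
Bit 10: prefix='00' (no match yet)
Bit 11: prefix='000' -> emit 'g', reset
Bit 12: prefix='0' (no match yet)
Bit 13: prefix='00' (no match yet)
Bit 14: prefix='001' -> emit 'f', reset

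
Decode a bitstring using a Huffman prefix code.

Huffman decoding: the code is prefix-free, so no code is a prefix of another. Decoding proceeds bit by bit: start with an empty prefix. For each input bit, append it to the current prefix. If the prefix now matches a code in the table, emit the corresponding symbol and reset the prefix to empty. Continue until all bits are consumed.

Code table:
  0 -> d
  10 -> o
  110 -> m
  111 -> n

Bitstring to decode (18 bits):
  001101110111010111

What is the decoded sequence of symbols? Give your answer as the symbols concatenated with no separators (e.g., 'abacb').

Bit 0: prefix='0' -> emit 'd', reset
Bit 1: prefix='0' -> emit 'd', reset
Bit 2: prefix='1' (no match yet)
Bit 3: prefix='11' (no match yet)
Bit 4: prefix='110' -> emit 'm', reset
Bit 5: prefix='1' (no match yet)
Bit 6: prefix='11' (no match yet)
Bit 7: prefix='111' -> emit 'n', reset
Bit 8: prefix='0' -> emit 'd', reset
Bit 9: prefix='1' (no match yet)
Bit 10: prefix='11' (no match yet)
Bit 11: prefix='111' -> emit 'n', reset
Bit 12: prefix='0' -> emit 'd', reset
Bit 13: prefix='1' (no match yet)
Bit 14: prefix='10' -> emit 'o', reset
Bit 15: prefix='1' (no match yet)
Bit 16: prefix='11' (no match yet)
Bit 17: prefix='111' -> emit 'n', reset

Answer: ddmndndon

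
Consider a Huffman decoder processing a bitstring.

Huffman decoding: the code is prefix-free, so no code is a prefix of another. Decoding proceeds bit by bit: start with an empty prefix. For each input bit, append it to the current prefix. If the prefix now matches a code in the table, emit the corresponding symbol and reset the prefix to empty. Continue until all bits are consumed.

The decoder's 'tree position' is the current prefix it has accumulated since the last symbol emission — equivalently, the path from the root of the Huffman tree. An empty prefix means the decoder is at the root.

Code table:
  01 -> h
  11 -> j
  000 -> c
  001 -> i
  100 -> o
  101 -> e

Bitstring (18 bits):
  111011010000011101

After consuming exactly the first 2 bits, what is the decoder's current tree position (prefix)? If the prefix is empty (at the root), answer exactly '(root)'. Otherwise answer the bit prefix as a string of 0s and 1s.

Bit 0: prefix='1' (no match yet)
Bit 1: prefix='11' -> emit 'j', reset

Answer: (root)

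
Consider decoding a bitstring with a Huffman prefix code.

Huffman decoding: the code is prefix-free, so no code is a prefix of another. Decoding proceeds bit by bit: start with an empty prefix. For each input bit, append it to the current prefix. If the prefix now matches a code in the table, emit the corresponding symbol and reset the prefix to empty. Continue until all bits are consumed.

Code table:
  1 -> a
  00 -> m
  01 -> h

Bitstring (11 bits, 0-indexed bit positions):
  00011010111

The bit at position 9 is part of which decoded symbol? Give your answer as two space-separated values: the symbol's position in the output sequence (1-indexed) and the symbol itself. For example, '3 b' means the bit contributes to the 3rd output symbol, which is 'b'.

Answer: 6 a

Derivation:
Bit 0: prefix='0' (no match yet)
Bit 1: prefix='00' -> emit 'm', reset
Bit 2: prefix='0' (no match yet)
Bit 3: prefix='01' -> emit 'h', reset
Bit 4: prefix='1' -> emit 'a', reset
Bit 5: prefix='0' (no match yet)
Bit 6: prefix='01' -> emit 'h', reset
Bit 7: prefix='0' (no match yet)
Bit 8: prefix='01' -> emit 'h', reset
Bit 9: prefix='1' -> emit 'a', reset
Bit 10: prefix='1' -> emit 'a', reset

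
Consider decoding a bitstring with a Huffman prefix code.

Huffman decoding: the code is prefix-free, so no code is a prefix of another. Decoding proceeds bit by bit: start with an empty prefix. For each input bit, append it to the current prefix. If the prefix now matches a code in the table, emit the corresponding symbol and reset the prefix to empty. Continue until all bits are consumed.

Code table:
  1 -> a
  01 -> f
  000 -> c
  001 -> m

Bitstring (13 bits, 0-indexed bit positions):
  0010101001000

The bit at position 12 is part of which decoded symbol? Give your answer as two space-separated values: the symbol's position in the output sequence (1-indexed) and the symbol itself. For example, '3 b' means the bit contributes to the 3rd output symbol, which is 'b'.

Bit 0: prefix='0' (no match yet)
Bit 1: prefix='00' (no match yet)
Bit 2: prefix='001' -> emit 'm', reset
Bit 3: prefix='0' (no match yet)
Bit 4: prefix='01' -> emit 'f', reset
Bit 5: prefix='0' (no match yet)
Bit 6: prefix='01' -> emit 'f', reset
Bit 7: prefix='0' (no match yet)
Bit 8: prefix='00' (no match yet)
Bit 9: prefix='001' -> emit 'm', reset
Bit 10: prefix='0' (no match yet)
Bit 11: prefix='00' (no match yet)
Bit 12: prefix='000' -> emit 'c', reset

Answer: 5 c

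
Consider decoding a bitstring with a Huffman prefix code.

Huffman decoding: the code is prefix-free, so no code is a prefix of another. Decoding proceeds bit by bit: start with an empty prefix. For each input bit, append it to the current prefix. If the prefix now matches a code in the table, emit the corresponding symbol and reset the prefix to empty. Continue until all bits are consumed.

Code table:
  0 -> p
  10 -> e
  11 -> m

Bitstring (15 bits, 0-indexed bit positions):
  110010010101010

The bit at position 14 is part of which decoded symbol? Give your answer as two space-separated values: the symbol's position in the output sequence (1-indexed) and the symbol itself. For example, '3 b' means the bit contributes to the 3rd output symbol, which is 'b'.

Bit 0: prefix='1' (no match yet)
Bit 1: prefix='11' -> emit 'm', reset
Bit 2: prefix='0' -> emit 'p', reset
Bit 3: prefix='0' -> emit 'p', reset
Bit 4: prefix='1' (no match yet)
Bit 5: prefix='10' -> emit 'e', reset
Bit 6: prefix='0' -> emit 'p', reset
Bit 7: prefix='1' (no match yet)
Bit 8: prefix='10' -> emit 'e', reset
Bit 9: prefix='1' (no match yet)
Bit 10: prefix='10' -> emit 'e', reset
Bit 11: prefix='1' (no match yet)
Bit 12: prefix='10' -> emit 'e', reset
Bit 13: prefix='1' (no match yet)
Bit 14: prefix='10' -> emit 'e', reset

Answer: 9 e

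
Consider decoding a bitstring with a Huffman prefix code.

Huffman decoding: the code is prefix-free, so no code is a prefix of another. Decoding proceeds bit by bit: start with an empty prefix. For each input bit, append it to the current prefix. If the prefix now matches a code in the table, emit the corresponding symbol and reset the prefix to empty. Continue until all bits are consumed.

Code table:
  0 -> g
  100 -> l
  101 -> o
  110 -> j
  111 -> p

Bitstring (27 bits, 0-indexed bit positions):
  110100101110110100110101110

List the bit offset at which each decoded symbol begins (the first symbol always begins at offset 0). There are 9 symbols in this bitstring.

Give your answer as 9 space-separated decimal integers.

Answer: 0 3 6 9 12 15 18 21 24

Derivation:
Bit 0: prefix='1' (no match yet)
Bit 1: prefix='11' (no match yet)
Bit 2: prefix='110' -> emit 'j', reset
Bit 3: prefix='1' (no match yet)
Bit 4: prefix='10' (no match yet)
Bit 5: prefix='100' -> emit 'l', reset
Bit 6: prefix='1' (no match yet)
Bit 7: prefix='10' (no match yet)
Bit 8: prefix='101' -> emit 'o', reset
Bit 9: prefix='1' (no match yet)
Bit 10: prefix='11' (no match yet)
Bit 11: prefix='110' -> emit 'j', reset
Bit 12: prefix='1' (no match yet)
Bit 13: prefix='11' (no match yet)
Bit 14: prefix='110' -> emit 'j', reset
Bit 15: prefix='1' (no match yet)
Bit 16: prefix='10' (no match yet)
Bit 17: prefix='100' -> emit 'l', reset
Bit 18: prefix='1' (no match yet)
Bit 19: prefix='11' (no match yet)
Bit 20: prefix='110' -> emit 'j', reset
Bit 21: prefix='1' (no match yet)
Bit 22: prefix='10' (no match yet)
Bit 23: prefix='101' -> emit 'o', reset
Bit 24: prefix='1' (no match yet)
Bit 25: prefix='11' (no match yet)
Bit 26: prefix='110' -> emit 'j', reset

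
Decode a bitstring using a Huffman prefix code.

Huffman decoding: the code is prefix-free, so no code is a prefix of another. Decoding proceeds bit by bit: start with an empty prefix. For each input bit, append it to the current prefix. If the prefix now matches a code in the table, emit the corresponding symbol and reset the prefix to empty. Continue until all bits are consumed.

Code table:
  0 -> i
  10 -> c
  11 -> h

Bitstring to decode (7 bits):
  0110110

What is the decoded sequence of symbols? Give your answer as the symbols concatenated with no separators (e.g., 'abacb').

Answer: ihihi

Derivation:
Bit 0: prefix='0' -> emit 'i', reset
Bit 1: prefix='1' (no match yet)
Bit 2: prefix='11' -> emit 'h', reset
Bit 3: prefix='0' -> emit 'i', reset
Bit 4: prefix='1' (no match yet)
Bit 5: prefix='11' -> emit 'h', reset
Bit 6: prefix='0' -> emit 'i', reset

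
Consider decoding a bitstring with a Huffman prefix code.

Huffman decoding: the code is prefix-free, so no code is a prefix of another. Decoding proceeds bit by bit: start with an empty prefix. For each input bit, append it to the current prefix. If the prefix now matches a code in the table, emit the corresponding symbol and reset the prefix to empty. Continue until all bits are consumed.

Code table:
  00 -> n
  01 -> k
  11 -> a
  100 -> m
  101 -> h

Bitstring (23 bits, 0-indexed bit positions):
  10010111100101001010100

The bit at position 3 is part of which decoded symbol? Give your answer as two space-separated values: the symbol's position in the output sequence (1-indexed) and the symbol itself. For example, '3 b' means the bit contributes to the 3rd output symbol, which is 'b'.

Bit 0: prefix='1' (no match yet)
Bit 1: prefix='10' (no match yet)
Bit 2: prefix='100' -> emit 'm', reset
Bit 3: prefix='1' (no match yet)
Bit 4: prefix='10' (no match yet)
Bit 5: prefix='101' -> emit 'h', reset
Bit 6: prefix='1' (no match yet)
Bit 7: prefix='11' -> emit 'a', reset

Answer: 2 h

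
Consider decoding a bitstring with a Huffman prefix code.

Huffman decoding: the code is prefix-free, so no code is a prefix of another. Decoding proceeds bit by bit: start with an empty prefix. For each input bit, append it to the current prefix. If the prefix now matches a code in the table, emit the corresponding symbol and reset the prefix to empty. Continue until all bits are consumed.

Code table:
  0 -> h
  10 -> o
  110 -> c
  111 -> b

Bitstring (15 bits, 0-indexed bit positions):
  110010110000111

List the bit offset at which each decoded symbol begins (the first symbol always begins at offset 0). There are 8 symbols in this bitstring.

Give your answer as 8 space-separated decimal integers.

Answer: 0 3 4 6 9 10 11 12

Derivation:
Bit 0: prefix='1' (no match yet)
Bit 1: prefix='11' (no match yet)
Bit 2: prefix='110' -> emit 'c', reset
Bit 3: prefix='0' -> emit 'h', reset
Bit 4: prefix='1' (no match yet)
Bit 5: prefix='10' -> emit 'o', reset
Bit 6: prefix='1' (no match yet)
Bit 7: prefix='11' (no match yet)
Bit 8: prefix='110' -> emit 'c', reset
Bit 9: prefix='0' -> emit 'h', reset
Bit 10: prefix='0' -> emit 'h', reset
Bit 11: prefix='0' -> emit 'h', reset
Bit 12: prefix='1' (no match yet)
Bit 13: prefix='11' (no match yet)
Bit 14: prefix='111' -> emit 'b', reset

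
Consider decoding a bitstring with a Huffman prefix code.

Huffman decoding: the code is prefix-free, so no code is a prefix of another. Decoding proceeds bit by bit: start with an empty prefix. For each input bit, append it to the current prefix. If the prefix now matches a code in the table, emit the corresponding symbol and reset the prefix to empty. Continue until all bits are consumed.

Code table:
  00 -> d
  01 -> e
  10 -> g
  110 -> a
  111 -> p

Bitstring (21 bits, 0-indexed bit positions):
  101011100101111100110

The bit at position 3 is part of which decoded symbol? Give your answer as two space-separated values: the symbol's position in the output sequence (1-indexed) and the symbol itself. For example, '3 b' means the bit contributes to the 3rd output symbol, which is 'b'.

Bit 0: prefix='1' (no match yet)
Bit 1: prefix='10' -> emit 'g', reset
Bit 2: prefix='1' (no match yet)
Bit 3: prefix='10' -> emit 'g', reset
Bit 4: prefix='1' (no match yet)
Bit 5: prefix='11' (no match yet)
Bit 6: prefix='111' -> emit 'p', reset
Bit 7: prefix='0' (no match yet)

Answer: 2 g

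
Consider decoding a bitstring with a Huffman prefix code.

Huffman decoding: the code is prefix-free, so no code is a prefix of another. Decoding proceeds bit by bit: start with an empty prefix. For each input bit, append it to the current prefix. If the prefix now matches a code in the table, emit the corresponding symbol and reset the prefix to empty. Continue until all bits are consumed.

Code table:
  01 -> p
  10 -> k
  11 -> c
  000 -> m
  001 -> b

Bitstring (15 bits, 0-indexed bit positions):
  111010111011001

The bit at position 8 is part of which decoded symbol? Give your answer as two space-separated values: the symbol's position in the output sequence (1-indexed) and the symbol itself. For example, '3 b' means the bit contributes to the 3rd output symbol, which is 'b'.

Answer: 5 k

Derivation:
Bit 0: prefix='1' (no match yet)
Bit 1: prefix='11' -> emit 'c', reset
Bit 2: prefix='1' (no match yet)
Bit 3: prefix='10' -> emit 'k', reset
Bit 4: prefix='1' (no match yet)
Bit 5: prefix='10' -> emit 'k', reset
Bit 6: prefix='1' (no match yet)
Bit 7: prefix='11' -> emit 'c', reset
Bit 8: prefix='1' (no match yet)
Bit 9: prefix='10' -> emit 'k', reset
Bit 10: prefix='1' (no match yet)
Bit 11: prefix='11' -> emit 'c', reset
Bit 12: prefix='0' (no match yet)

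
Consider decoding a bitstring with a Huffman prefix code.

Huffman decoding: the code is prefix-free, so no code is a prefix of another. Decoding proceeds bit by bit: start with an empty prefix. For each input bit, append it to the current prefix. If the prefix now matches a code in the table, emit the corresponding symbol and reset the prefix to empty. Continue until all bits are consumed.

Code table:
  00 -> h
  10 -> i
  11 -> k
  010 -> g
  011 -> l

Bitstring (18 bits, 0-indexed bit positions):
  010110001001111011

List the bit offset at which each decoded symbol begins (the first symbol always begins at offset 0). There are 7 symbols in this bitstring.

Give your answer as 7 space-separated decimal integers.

Answer: 0 3 5 7 10 13 15

Derivation:
Bit 0: prefix='0' (no match yet)
Bit 1: prefix='01' (no match yet)
Bit 2: prefix='010' -> emit 'g', reset
Bit 3: prefix='1' (no match yet)
Bit 4: prefix='11' -> emit 'k', reset
Bit 5: prefix='0' (no match yet)
Bit 6: prefix='00' -> emit 'h', reset
Bit 7: prefix='0' (no match yet)
Bit 8: prefix='01' (no match yet)
Bit 9: prefix='010' -> emit 'g', reset
Bit 10: prefix='0' (no match yet)
Bit 11: prefix='01' (no match yet)
Bit 12: prefix='011' -> emit 'l', reset
Bit 13: prefix='1' (no match yet)
Bit 14: prefix='11' -> emit 'k', reset
Bit 15: prefix='0' (no match yet)
Bit 16: prefix='01' (no match yet)
Bit 17: prefix='011' -> emit 'l', reset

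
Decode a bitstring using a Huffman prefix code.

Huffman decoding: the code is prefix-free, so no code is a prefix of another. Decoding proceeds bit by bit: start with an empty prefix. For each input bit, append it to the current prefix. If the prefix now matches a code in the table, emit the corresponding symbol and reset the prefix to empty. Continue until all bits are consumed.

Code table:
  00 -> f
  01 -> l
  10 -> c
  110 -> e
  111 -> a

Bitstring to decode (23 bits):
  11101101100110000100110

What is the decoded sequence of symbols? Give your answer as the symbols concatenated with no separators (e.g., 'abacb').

Bit 0: prefix='1' (no match yet)
Bit 1: prefix='11' (no match yet)
Bit 2: prefix='111' -> emit 'a', reset
Bit 3: prefix='0' (no match yet)
Bit 4: prefix='01' -> emit 'l', reset
Bit 5: prefix='1' (no match yet)
Bit 6: prefix='10' -> emit 'c', reset
Bit 7: prefix='1' (no match yet)
Bit 8: prefix='11' (no match yet)
Bit 9: prefix='110' -> emit 'e', reset
Bit 10: prefix='0' (no match yet)
Bit 11: prefix='01' -> emit 'l', reset
Bit 12: prefix='1' (no match yet)
Bit 13: prefix='10' -> emit 'c', reset
Bit 14: prefix='0' (no match yet)
Bit 15: prefix='00' -> emit 'f', reset
Bit 16: prefix='0' (no match yet)
Bit 17: prefix='01' -> emit 'l', reset
Bit 18: prefix='0' (no match yet)
Bit 19: prefix='00' -> emit 'f', reset
Bit 20: prefix='1' (no match yet)
Bit 21: prefix='11' (no match yet)
Bit 22: prefix='110' -> emit 'e', reset

Answer: alcelcflfe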